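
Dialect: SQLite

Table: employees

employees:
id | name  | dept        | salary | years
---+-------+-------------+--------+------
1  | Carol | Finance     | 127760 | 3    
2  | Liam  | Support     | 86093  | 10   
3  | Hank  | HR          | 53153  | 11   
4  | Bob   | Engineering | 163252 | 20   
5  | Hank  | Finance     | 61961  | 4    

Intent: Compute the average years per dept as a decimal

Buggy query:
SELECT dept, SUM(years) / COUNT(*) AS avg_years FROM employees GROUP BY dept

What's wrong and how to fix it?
Bug: SUM(years) and COUNT(*) are both integers; the division truncates the fractional part

Fix: Multiply by 1.0 (or CAST to REAL) to force floating-point division

Corrected query:
SELECT dept, SUM(years) * 1.0 / COUNT(*) AS avg_years FROM employees GROUP BY dept

Result:
dept        | avg_years
------------+----------
Engineering | 20       
Finance     | 3.5      
HR          | 11       
Support     | 10       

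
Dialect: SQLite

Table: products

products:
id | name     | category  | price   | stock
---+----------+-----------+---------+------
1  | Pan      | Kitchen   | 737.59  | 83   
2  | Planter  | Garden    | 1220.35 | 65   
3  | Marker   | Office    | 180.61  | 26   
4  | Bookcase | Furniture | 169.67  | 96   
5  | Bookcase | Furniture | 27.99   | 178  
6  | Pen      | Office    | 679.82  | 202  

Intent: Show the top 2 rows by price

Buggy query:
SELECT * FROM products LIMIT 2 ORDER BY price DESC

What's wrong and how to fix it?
Bug: LIMIT must come after ORDER BY

Fix: Sort with ORDER BY, then apply LIMIT

Corrected query:
SELECT * FROM products ORDER BY price DESC LIMIT 2

Result:
id | name    | category | price   | stock
---+---------+----------+---------+------
2  | Planter | Garden   | 1220.35 | 65   
1  | Pan     | Kitchen  | 737.59  | 83   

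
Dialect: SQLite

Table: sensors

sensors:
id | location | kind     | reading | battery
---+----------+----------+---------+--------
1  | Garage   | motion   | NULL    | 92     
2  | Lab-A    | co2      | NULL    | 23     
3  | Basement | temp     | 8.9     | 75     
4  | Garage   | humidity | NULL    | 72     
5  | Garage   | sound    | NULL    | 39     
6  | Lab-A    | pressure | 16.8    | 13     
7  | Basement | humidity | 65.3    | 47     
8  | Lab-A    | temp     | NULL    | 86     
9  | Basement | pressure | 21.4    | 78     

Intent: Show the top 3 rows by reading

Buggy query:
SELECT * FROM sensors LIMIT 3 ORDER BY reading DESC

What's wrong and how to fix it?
Bug: ORDER BY cannot follow LIMIT; LIMIT is the final clause

Fix: Swap the clauses: ORDER BY first, then LIMIT

Corrected query:
SELECT * FROM sensors ORDER BY reading DESC LIMIT 3

Result:
id | location | kind     | reading | battery
---+----------+----------+---------+--------
7  | Basement | humidity | 65.3    | 47     
9  | Basement | pressure | 21.4    | 78     
6  | Lab-A    | pressure | 16.8    | 13     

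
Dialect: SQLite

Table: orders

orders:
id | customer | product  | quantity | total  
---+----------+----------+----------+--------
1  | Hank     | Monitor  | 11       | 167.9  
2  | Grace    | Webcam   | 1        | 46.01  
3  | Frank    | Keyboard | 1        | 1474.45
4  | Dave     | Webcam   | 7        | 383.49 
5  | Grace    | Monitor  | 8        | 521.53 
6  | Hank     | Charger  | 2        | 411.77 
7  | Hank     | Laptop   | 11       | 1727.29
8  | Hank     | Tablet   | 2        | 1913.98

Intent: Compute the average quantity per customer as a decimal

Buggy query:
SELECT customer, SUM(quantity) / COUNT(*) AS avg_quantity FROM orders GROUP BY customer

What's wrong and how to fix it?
Bug: SUM(quantity) and COUNT(*) are both integers; the division truncates the fractional part

Fix: Multiply by 1.0 (or CAST to REAL) to force floating-point division

Corrected query:
SELECT customer, SUM(quantity) * 1.0 / COUNT(*) AS avg_quantity FROM orders GROUP BY customer

Result:
customer | avg_quantity
---------+-------------
Dave     | 7           
Frank    | 1           
Grace    | 4.5         
Hank     | 6.5         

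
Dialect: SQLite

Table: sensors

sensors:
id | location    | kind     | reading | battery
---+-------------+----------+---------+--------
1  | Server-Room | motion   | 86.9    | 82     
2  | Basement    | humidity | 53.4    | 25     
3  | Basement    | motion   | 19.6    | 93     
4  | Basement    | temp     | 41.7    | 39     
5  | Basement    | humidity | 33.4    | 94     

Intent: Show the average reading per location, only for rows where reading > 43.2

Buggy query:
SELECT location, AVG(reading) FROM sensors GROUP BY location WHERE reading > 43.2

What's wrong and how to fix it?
Bug: WHERE cannot follow GROUP BY

Fix: Move the WHERE clause before GROUP BY

Corrected query:
SELECT location, AVG(reading) FROM sensors WHERE reading > 43.2 GROUP BY location

Result:
location    | AVG(reading)
------------+-------------
Basement    | 53.4        
Server-Room | 86.9        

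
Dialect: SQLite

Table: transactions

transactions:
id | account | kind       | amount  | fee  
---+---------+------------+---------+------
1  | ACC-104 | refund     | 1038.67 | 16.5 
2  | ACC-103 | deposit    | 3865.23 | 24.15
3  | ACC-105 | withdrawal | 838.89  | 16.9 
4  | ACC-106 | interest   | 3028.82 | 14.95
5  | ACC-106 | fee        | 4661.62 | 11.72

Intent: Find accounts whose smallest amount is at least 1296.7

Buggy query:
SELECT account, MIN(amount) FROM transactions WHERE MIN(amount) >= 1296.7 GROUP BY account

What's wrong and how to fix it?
Bug: MIN() in WHERE is a misuse of aggregate

Fix: Use HAVING for the per-group MIN condition

Corrected query:
SELECT account, MIN(amount) FROM transactions GROUP BY account HAVING MIN(amount) >= 1296.7

Result:
account | MIN(amount)
--------+------------
ACC-103 | 3865.23    
ACC-106 | 3028.82    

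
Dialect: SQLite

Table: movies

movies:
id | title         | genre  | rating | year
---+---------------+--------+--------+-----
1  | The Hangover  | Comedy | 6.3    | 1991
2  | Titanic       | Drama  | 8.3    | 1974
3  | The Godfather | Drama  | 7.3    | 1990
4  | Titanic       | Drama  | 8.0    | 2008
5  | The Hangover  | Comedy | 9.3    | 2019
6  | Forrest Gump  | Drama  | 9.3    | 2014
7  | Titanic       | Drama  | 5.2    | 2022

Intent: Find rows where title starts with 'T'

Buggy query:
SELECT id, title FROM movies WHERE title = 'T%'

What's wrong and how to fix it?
Bug: Wildcards only work with LIKE; '=' treats '%' as a literal character

Fix: Replace '=' with LIKE so 'T%' is treated as a pattern

Corrected query:
SELECT id, title FROM movies WHERE title LIKE 'T%'

Result:
id | title        
---+--------------
1  | The Hangover 
2  | Titanic      
3  | The Godfather
4  | Titanic      
5  | The Hangover 
7  | Titanic      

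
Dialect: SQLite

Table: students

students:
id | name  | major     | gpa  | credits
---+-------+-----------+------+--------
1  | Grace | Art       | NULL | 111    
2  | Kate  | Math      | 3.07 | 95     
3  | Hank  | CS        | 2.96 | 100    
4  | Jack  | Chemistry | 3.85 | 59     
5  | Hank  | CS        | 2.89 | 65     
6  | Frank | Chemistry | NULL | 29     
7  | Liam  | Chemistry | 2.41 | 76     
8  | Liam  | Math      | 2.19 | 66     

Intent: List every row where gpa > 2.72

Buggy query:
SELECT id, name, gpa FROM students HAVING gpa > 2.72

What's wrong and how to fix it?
Bug: This is a non-aggregate query (no GROUP BY, no aggregates), so in SQLite the HAVING clause is invalid here; a row-level condition belongs in WHERE

Fix: Replace HAVING with WHERE since the condition applies to individual rows

Corrected query:
SELECT id, name, gpa FROM students WHERE gpa > 2.72

Result:
id | name | gpa 
---+------+-----
2  | Kate | 3.07
3  | Hank | 2.96
4  | Jack | 3.85
5  | Hank | 2.89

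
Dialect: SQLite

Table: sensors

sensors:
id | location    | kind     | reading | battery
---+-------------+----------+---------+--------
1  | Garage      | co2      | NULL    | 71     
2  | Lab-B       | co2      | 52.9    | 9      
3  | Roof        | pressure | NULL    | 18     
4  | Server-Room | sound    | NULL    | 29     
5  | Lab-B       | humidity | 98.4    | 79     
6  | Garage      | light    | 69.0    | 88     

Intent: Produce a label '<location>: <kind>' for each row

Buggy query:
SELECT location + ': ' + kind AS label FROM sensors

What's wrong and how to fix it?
Bug: SQLite uses || for string concatenation; + coerces text to numbers (yielding 0)

Fix: Use the || operator for string concatenation

Corrected query:
SELECT location || ': ' || kind AS label FROM sensors

Result:
label             
------------------
Garage: co2       
Lab-B: co2        
Roof: pressure    
Server-Room: sound
Lab-B: humidity   
Garage: light     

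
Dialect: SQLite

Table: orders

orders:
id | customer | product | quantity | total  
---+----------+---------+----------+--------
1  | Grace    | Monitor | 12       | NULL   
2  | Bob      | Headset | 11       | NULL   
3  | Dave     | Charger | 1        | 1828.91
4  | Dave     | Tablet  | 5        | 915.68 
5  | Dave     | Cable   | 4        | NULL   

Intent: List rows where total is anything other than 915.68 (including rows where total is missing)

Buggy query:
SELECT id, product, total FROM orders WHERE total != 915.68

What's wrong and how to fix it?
Bug: 'total != 915.68' is unknown when total is NULL, so NULL rows are silently excluded

Fix: Add an explicit OR total IS NULL to include the missing-value rows

Corrected query:
SELECT id, product, total FROM orders WHERE total != 915.68 OR total IS NULL

Result:
id | product | total  
---+---------+--------
1  | Monitor | NULL   
2  | Headset | NULL   
3  | Charger | 1828.91
5  | Cable   | NULL   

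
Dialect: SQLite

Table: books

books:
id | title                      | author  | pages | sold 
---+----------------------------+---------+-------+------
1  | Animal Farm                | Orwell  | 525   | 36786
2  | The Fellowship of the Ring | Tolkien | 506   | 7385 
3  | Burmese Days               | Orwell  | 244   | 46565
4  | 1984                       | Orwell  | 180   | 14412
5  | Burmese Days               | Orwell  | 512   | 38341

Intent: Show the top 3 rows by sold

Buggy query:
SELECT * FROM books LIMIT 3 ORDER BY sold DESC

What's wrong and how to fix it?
Bug: ORDER BY cannot follow LIMIT; LIMIT is the final clause

Fix: Sort with ORDER BY, then apply LIMIT

Corrected query:
SELECT * FROM books ORDER BY sold DESC LIMIT 3

Result:
id | title        | author | pages | sold 
---+--------------+--------+-------+------
3  | Burmese Days | Orwell | 244   | 46565
5  | Burmese Days | Orwell | 512   | 38341
1  | Animal Farm  | Orwell | 525   | 36786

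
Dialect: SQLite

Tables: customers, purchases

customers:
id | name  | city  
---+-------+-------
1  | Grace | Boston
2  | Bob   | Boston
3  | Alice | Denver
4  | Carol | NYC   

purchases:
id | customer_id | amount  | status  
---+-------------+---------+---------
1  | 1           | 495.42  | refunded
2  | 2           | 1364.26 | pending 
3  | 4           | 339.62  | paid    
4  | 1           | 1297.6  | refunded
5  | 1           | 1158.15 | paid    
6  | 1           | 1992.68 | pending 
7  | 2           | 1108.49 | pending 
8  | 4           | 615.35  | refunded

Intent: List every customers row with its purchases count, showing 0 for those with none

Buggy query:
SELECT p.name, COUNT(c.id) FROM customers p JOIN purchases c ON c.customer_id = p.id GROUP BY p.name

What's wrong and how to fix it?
Bug: INNER JOIN drops customers rows that have no matching purchases rows

Fix: Use LEFT JOIN so parents without children still appear (COUNT(c.id) gives 0)

Corrected query:
SELECT p.name, COUNT(c.id) FROM customers p LEFT JOIN purchases c ON c.customer_id = p.id GROUP BY p.name

Result:
name  | COUNT(c.id)
------+------------
Alice | 0          
Bob   | 2          
Carol | 2          
Grace | 4          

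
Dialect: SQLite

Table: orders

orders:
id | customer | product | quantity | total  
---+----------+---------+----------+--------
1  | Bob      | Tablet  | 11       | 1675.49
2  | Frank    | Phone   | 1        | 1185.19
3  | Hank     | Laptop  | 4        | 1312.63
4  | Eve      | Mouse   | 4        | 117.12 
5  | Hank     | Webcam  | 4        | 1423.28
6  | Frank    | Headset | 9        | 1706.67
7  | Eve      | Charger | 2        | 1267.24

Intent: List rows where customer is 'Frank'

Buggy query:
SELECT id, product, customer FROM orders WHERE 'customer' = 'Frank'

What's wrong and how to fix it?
Bug: Single quotes denote string literals in SQL; the column name is being compared as a constant string

Fix: Reference the column as customer without single quotes

Corrected query:
SELECT id, product, customer FROM orders WHERE customer = 'Frank'

Result:
id | product | customer
---+---------+---------
2  | Phone   | Frank   
6  | Headset | Frank   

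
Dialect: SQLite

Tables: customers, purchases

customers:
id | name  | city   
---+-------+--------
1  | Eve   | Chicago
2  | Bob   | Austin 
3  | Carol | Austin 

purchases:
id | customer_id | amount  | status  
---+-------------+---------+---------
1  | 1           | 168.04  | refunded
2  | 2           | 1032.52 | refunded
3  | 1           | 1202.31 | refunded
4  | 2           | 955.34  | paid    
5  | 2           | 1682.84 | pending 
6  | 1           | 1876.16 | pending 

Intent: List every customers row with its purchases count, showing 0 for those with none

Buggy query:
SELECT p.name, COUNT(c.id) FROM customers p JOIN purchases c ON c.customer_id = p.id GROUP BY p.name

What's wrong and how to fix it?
Bug: An inner join excludes parents with zero children

Fix: Switch to LEFT JOIN to retain unmatched parent rows

Corrected query:
SELECT p.name, COUNT(c.id) FROM customers p LEFT JOIN purchases c ON c.customer_id = p.id GROUP BY p.name

Result:
name  | COUNT(c.id)
------+------------
Bob   | 3          
Carol | 0          
Eve   | 3          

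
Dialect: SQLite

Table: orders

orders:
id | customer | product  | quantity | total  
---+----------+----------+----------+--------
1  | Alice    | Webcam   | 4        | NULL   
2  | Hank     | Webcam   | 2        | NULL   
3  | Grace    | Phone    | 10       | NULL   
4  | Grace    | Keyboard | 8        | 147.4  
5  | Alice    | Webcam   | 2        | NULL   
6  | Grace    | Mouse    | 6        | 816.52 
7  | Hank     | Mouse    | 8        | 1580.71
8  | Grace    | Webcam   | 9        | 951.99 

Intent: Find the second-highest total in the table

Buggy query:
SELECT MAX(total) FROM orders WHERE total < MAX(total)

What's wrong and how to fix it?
Bug: MAX(total) on the right of the comparison is an aggregate-in-WHERE error

Fix: Put the inner MAX in a scalar subquery

Corrected query:
SELECT MAX(total) FROM orders WHERE total < (SELECT MAX(total) FROM orders)

Result:
MAX(total)
----------
951.99    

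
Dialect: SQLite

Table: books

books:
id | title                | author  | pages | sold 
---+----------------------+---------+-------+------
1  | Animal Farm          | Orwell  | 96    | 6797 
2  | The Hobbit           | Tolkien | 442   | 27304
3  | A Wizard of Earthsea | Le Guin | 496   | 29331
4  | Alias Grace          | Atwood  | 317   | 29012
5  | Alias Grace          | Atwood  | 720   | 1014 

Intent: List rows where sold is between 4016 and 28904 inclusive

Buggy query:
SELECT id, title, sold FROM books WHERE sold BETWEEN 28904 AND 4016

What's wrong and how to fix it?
Bug: The bounds are reversed; BETWEEN a AND b requires a <= b to match anything

Fix: Write BETWEEN 4016 AND 28904

Corrected query:
SELECT id, title, sold FROM books WHERE sold BETWEEN 4016 AND 28904

Result:
id | title       | sold 
---+-------------+------
1  | Animal Farm | 6797 
2  | The Hobbit  | 27304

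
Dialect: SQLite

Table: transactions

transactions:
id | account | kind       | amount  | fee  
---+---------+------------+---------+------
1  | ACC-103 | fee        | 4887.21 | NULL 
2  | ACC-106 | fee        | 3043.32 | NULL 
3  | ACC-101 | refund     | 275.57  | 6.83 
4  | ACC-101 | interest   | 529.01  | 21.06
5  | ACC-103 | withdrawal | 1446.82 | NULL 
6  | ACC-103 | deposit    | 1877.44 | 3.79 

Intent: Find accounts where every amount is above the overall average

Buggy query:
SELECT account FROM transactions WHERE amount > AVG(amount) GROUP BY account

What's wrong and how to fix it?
Bug: AVG() is an aggregate; it can't sit directly in WHERE

Fix: Use a subquery for AVG and a HAVING MIN(...) filter so the condition holds for every row in the group

Corrected query:
SELECT account FROM transactions GROUP BY account HAVING MIN(amount) > (SELECT AVG(amount) FROM transactions)

Result:
account
-------
ACC-106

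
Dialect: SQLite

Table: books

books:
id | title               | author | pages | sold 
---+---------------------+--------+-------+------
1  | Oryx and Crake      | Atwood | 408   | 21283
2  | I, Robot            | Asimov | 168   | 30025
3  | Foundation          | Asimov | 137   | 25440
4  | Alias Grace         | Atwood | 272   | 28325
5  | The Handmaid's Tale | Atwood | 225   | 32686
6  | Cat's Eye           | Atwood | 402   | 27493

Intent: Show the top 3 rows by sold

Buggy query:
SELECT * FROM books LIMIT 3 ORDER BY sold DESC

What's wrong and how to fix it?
Bug: LIMIT must come after ORDER BY

Fix: Sort with ORDER BY, then apply LIMIT

Corrected query:
SELECT * FROM books ORDER BY sold DESC LIMIT 3

Result:
id | title               | author | pages | sold 
---+---------------------+--------+-------+------
5  | The Handmaid's Tale | Atwood | 225   | 32686
2  | I, Robot            | Asimov | 168   | 30025
4  | Alias Grace         | Atwood | 272   | 28325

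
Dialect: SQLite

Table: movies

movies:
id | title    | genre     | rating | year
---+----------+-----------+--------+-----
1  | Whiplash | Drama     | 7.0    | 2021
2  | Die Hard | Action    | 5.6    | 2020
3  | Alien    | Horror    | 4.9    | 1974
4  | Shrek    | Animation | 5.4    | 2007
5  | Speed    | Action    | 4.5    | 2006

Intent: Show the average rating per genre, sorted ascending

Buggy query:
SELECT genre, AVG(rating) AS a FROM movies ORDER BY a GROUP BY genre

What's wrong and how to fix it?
Bug: GROUP BY must precede ORDER BY

Fix: Reorder: SELECT … FROM … GROUP BY … ORDER BY …

Corrected query:
SELECT genre, AVG(rating) AS a FROM movies GROUP BY genre ORDER BY a

Result:
genre     | a   
----------+-----
Horror    | 4.9 
Action    | 5.05
Animation | 5.4 
Drama     | 7   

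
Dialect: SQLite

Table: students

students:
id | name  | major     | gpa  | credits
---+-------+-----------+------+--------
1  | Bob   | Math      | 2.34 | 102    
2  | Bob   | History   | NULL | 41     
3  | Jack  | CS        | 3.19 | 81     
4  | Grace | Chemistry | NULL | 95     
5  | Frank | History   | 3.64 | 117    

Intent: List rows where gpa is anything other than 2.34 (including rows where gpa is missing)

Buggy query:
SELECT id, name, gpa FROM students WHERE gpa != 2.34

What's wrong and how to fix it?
Bug: Inequality against NULL is unknown, not true; rows with NULL are dropped

Fix: Handle NULL separately with IS NULL alongside the inequality

Corrected query:
SELECT id, name, gpa FROM students WHERE gpa != 2.34 OR gpa IS NULL

Result:
id | name  | gpa 
---+-------+-----
2  | Bob   | NULL
3  | Jack  | 3.19
4  | Grace | NULL
5  | Frank | 3.64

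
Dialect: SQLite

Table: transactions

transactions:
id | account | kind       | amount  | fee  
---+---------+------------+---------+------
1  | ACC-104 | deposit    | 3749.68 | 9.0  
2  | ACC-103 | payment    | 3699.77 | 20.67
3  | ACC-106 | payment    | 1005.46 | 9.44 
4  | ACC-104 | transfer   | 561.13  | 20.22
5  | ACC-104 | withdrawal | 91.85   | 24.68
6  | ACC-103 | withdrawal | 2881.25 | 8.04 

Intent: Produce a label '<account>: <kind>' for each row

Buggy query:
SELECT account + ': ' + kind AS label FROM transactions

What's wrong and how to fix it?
Bug: SQLite uses || for string concatenation; + coerces text to numbers (yielding 0)

Fix: Use the || operator for string concatenation

Corrected query:
SELECT account || ': ' || kind AS label FROM transactions

Result:
label              
-------------------
ACC-104: deposit   
ACC-103: payment   
ACC-106: payment   
ACC-104: transfer  
ACC-104: withdrawal
ACC-103: withdrawal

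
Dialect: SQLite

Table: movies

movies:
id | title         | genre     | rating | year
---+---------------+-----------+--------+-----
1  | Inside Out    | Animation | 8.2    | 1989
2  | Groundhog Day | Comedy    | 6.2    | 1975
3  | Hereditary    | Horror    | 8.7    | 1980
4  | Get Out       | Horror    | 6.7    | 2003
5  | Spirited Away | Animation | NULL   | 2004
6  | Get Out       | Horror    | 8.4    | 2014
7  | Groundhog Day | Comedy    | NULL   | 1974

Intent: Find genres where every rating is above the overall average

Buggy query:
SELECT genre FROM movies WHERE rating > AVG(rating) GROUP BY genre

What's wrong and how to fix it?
Bug: AVG() is an aggregate; it can't sit directly in WHERE

Fix: Compute the overall average in a scalar subquery and compare each group's MIN against it in HAVING

Corrected query:
SELECT genre FROM movies GROUP BY genre HAVING MIN(rating) > (SELECT AVG(rating) FROM movies)

Result:
genre    
---------
Animation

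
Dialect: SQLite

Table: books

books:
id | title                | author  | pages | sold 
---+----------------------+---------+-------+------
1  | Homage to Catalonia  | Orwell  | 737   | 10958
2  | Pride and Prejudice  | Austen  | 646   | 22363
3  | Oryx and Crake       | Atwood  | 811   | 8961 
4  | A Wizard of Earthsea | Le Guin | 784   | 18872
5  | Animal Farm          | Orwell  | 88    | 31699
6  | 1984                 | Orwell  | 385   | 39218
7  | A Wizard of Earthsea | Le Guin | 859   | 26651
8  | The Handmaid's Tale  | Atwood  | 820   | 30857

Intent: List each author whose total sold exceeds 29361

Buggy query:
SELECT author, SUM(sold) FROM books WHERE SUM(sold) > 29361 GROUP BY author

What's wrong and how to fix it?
Bug: SUM(sold) is an aggregate, but WHERE filters rows before aggregation

Fix: Use HAVING (which filters groups after aggregation) instead of WHERE

Corrected query:
SELECT author, SUM(sold) FROM books GROUP BY author HAVING SUM(sold) > 29361

Result:
author  | SUM(sold)
--------+----------
Atwood  | 39818    
Le Guin | 45523    
Orwell  | 81875    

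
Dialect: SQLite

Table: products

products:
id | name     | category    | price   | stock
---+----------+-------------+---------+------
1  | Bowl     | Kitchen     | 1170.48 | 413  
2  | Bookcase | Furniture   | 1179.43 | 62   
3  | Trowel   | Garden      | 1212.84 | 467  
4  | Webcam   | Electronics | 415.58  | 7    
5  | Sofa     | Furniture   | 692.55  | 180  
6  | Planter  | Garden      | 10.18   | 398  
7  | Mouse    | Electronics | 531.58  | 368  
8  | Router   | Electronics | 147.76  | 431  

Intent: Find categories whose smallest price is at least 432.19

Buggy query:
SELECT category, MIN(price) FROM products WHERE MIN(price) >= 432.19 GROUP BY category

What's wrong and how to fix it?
Bug: Aggregates like MIN are computed per group after WHERE runs

Fix: Replace WHERE with HAVING after the GROUP BY

Corrected query:
SELECT category, MIN(price) FROM products GROUP BY category HAVING MIN(price) >= 432.19

Result:
category  | MIN(price)
----------+-----------
Furniture | 692.55    
Kitchen   | 1170.48   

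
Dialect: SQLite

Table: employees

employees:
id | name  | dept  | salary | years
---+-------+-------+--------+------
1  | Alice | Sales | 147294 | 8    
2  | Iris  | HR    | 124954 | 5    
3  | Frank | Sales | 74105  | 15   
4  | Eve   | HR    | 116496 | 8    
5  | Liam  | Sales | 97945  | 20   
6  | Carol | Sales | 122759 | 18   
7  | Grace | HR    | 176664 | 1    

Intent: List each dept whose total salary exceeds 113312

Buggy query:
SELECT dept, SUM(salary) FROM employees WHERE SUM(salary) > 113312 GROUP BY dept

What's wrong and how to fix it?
Bug: WHERE runs before GROUP BY, so aggregates aren't available there

Fix: Use HAVING (which filters groups after aggregation) instead of WHERE

Corrected query:
SELECT dept, SUM(salary) FROM employees GROUP BY dept HAVING SUM(salary) > 113312

Result:
dept  | SUM(salary)
------+------------
HR    | 418114     
Sales | 442103     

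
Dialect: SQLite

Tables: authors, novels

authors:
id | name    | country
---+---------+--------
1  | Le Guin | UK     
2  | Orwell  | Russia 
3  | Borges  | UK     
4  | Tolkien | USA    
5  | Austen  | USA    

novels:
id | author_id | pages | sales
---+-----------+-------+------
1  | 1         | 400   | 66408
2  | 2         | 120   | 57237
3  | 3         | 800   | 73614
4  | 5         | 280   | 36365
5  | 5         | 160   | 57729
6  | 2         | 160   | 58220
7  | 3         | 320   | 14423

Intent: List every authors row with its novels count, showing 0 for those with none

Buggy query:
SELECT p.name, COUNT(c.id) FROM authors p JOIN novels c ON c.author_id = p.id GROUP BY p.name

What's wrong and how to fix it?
Bug: INNER JOIN drops authors rows that have no matching novels rows

Fix: Switch to LEFT JOIN to retain unmatched parent rows

Corrected query:
SELECT p.name, COUNT(c.id) FROM authors p LEFT JOIN novels c ON c.author_id = p.id GROUP BY p.name

Result:
name    | COUNT(c.id)
--------+------------
Austen  | 2          
Borges  | 2          
Le Guin | 1          
Orwell  | 2          
Tolkien | 0          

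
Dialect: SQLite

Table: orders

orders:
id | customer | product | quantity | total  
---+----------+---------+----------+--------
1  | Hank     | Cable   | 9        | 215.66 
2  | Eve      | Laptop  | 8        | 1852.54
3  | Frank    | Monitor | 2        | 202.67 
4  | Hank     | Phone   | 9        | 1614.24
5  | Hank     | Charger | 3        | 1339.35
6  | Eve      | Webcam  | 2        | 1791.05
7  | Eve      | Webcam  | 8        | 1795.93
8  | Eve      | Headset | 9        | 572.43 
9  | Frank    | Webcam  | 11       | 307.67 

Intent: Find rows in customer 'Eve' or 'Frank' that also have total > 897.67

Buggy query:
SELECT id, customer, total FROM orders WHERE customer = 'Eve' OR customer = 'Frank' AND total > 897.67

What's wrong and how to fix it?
Bug: Without parentheses, AND is evaluated before OR, so the total filter only applies to the 'Frank' branch

Fix: Group the OR with parentheses (or use IN), then AND the threshold

Corrected query:
SELECT id, customer, total FROM orders WHERE (customer = 'Eve' OR customer = 'Frank') AND total > 897.67

Result:
id | customer | total  
---+----------+--------
2  | Eve      | 1852.54
6  | Eve      | 1791.05
7  | Eve      | 1795.93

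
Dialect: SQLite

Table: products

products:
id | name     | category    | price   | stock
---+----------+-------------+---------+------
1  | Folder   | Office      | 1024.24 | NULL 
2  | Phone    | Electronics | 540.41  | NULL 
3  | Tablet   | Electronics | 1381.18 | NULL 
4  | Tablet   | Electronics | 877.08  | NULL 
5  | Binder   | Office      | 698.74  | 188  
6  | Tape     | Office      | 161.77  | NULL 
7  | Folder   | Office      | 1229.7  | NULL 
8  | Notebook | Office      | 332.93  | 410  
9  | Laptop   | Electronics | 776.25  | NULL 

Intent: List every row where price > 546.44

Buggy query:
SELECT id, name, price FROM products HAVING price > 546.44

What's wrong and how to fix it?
Bug: This is a non-aggregate query (no GROUP BY, no aggregates), so in SQLite the HAVING clause is invalid here; a row-level condition belongs in WHERE

Fix: Use WHERE for row-level filtering

Corrected query:
SELECT id, name, price FROM products WHERE price > 546.44

Result:
id | name   | price  
---+--------+--------
1  | Folder | 1024.24
3  | Tablet | 1381.18
4  | Tablet | 877.08 
5  | Binder | 698.74 
7  | Folder | 1229.7 
9  | Laptop | 776.25 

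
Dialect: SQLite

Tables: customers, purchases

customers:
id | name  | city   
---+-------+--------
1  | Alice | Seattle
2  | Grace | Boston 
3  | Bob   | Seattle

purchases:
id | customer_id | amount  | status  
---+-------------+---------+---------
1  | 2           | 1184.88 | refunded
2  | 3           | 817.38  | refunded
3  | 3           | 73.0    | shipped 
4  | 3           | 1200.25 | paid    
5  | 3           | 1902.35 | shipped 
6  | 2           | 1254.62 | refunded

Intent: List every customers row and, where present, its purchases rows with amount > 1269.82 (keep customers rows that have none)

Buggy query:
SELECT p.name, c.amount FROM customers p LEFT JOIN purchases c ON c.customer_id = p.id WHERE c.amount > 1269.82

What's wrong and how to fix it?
Bug: A WHERE condition on the right-hand table after LEFT JOIN drops unmatched parents

Fix: Move the right-table condition into the ON clause so unmatched parents are kept

Corrected query:
SELECT p.name, c.amount FROM customers p LEFT JOIN purchases c ON c.customer_id = p.id AND c.amount > 1269.82

Result:
name  | amount 
------+--------
Alice | NULL   
Grace | NULL   
Bob   | 1902.35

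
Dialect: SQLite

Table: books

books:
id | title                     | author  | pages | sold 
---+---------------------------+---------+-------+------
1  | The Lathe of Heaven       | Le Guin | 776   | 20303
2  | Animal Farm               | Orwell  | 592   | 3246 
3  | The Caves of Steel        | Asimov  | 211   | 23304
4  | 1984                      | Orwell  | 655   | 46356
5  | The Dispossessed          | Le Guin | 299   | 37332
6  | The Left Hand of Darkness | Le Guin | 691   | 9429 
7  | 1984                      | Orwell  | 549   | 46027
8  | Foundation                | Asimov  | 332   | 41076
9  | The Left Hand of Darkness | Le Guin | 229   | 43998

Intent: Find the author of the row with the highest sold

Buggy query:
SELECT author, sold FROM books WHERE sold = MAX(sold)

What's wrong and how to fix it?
Bug: WHERE is evaluated per row; an aggregate over the whole table isn't defined there

Fix: Use a subquery: WHERE sold = (SELECT MAX(sold) FROM books)

Corrected query:
SELECT author, sold FROM books WHERE sold = (SELECT MAX(sold) FROM books)

Result:
author | sold 
-------+------
Orwell | 46356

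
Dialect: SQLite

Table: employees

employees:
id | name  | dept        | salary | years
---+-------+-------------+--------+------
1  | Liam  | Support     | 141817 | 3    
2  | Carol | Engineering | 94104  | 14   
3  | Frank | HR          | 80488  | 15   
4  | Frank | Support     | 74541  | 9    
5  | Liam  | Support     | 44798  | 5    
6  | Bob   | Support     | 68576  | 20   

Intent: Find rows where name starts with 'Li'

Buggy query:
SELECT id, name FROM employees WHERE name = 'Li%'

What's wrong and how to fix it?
Bug: Wildcards only work with LIKE; '=' treats '%' as a literal character

Fix: Use LIKE for wildcard pattern matching

Corrected query:
SELECT id, name FROM employees WHERE name LIKE 'Li%'

Result:
id | name
---+-----
1  | Liam
5  | Liam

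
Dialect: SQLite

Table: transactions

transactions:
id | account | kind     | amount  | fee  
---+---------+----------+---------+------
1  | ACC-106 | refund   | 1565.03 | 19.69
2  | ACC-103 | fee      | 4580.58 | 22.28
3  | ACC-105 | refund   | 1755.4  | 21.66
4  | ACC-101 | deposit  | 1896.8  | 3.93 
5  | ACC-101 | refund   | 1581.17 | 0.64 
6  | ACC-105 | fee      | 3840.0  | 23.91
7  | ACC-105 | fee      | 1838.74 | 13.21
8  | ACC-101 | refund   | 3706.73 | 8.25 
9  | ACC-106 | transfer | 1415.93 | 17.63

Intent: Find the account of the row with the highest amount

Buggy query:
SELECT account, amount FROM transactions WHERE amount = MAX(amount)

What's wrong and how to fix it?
Bug: MAX(amount) is an aggregate and cannot be used directly in WHERE

Fix: Use a subquery: WHERE amount = (SELECT MAX(amount) FROM transactions)

Corrected query:
SELECT account, amount FROM transactions WHERE amount = (SELECT MAX(amount) FROM transactions)

Result:
account | amount 
--------+--------
ACC-103 | 4580.58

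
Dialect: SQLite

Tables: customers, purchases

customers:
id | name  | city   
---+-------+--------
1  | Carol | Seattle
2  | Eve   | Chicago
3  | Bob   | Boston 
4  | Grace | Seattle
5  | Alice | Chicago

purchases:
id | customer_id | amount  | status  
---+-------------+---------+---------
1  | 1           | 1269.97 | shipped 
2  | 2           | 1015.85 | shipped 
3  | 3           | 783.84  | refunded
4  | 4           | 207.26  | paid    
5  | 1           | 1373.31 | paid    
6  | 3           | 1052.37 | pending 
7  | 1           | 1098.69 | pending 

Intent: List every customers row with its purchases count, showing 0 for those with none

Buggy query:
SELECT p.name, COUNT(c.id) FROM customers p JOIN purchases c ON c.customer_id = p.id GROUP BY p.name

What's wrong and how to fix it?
Bug: INNER JOIN drops customers rows that have no matching purchases rows

Fix: Switch to LEFT JOIN to retain unmatched parent rows

Corrected query:
SELECT p.name, COUNT(c.id) FROM customers p LEFT JOIN purchases c ON c.customer_id = p.id GROUP BY p.name

Result:
name  | COUNT(c.id)
------+------------
Alice | 0          
Bob   | 2          
Carol | 3          
Eve   | 1          
Grace | 1          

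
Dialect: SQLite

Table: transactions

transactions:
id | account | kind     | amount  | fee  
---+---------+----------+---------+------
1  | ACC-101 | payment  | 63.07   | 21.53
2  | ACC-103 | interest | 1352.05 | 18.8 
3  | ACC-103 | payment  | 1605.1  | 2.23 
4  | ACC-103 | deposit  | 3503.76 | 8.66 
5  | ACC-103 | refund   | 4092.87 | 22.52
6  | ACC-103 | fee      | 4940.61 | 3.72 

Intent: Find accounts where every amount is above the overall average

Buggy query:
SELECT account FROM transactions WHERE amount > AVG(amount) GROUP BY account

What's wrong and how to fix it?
Bug: AVG() is an aggregate; it can't sit directly in WHERE

Fix: Use a subquery for AVG and a HAVING MIN(...) filter so the condition holds for every row in the group

Corrected query:
SELECT account FROM transactions GROUP BY account HAVING MIN(amount) > (SELECT AVG(amount) FROM transactions)

Result:
(no rows)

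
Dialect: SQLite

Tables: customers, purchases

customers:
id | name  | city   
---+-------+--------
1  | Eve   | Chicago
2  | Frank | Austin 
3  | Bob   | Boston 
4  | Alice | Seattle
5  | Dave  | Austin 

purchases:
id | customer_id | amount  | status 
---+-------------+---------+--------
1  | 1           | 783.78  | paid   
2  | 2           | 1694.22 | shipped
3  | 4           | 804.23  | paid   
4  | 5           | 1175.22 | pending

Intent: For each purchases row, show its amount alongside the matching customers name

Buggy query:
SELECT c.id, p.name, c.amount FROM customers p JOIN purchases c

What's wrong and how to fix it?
Bug: JOIN with no ON clause produces a cartesian product; every purchases row pairs with every customers row

Fix: Specify the join condition linking the foreign key to the parent id

Corrected query:
SELECT c.id, p.name, c.amount FROM customers p JOIN purchases c ON c.customer_id = p.id

Result:
id | name  | amount 
---+-------+--------
1  | Eve   | 783.78 
2  | Frank | 1694.22
3  | Alice | 804.23 
4  | Dave  | 1175.22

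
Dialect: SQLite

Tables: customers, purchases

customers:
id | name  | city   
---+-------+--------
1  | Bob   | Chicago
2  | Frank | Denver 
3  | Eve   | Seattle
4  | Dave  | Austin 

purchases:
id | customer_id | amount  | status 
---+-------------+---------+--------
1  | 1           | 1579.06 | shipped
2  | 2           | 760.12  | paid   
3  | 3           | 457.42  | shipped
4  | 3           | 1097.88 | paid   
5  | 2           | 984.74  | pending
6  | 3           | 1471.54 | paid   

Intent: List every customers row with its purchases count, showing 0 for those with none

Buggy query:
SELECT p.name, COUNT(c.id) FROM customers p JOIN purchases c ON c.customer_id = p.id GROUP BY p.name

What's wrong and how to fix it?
Bug: INNER JOIN drops customers rows that have no matching purchases rows

Fix: Switch to LEFT JOIN to retain unmatched parent rows

Corrected query:
SELECT p.name, COUNT(c.id) FROM customers p LEFT JOIN purchases c ON c.customer_id = p.id GROUP BY p.name

Result:
name  | COUNT(c.id)
------+------------
Bob   | 1          
Dave  | 0          
Eve   | 3          
Frank | 2          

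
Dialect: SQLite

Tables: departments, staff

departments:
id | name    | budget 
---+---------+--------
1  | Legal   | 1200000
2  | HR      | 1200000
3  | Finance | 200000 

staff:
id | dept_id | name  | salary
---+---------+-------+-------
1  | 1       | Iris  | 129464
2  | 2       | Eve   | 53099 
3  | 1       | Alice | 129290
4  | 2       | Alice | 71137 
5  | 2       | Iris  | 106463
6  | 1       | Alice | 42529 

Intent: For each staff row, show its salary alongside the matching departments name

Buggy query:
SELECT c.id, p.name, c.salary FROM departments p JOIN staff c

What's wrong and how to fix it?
Bug: Missing join condition: each staff row is matched to all departments rows instead of just its own

Fix: Specify the join condition linking the foreign key to the parent id

Corrected query:
SELECT c.id, p.name, c.salary FROM departments p JOIN staff c ON c.dept_id = p.id

Result:
id | name  | salary
---+-------+-------
1  | Legal | 129464
2  | HR    | 53099 
3  | Legal | 129290
4  | HR    | 71137 
5  | HR    | 106463
6  | Legal | 42529 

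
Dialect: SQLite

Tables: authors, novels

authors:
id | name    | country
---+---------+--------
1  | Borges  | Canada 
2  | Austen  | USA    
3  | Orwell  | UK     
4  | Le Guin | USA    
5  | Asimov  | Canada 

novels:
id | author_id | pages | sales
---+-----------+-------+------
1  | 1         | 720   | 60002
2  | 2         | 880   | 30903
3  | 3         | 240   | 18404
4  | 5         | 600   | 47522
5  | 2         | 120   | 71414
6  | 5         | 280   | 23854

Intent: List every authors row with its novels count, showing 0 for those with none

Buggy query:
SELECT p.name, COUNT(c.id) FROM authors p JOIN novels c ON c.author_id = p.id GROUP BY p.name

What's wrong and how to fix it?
Bug: INNER JOIN drops authors rows that have no matching novels rows

Fix: Switch to LEFT JOIN to retain unmatched parent rows

Corrected query:
SELECT p.name, COUNT(c.id) FROM authors p LEFT JOIN novels c ON c.author_id = p.id GROUP BY p.name

Result:
name    | COUNT(c.id)
--------+------------
Asimov  | 2          
Austen  | 2          
Borges  | 1          
Le Guin | 0          
Orwell  | 1          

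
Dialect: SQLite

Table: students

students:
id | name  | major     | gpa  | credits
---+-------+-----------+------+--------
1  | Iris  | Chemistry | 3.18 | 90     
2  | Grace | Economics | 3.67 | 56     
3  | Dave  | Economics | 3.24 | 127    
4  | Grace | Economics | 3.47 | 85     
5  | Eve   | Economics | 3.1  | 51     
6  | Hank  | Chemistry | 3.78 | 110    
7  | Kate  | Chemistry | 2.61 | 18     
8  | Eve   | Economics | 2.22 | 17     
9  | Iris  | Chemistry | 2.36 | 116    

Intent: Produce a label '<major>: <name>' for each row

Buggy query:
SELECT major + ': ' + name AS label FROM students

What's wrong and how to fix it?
Bug: SQLite uses || for string concatenation; + coerces text to numbers (yielding 0)

Fix: Replace + with || to concatenate text

Corrected query:
SELECT major || ': ' || name AS label FROM students

Result:
label           
----------------
Chemistry: Iris 
Economics: Grace
Economics: Dave 
Economics: Grace
Economics: Eve  
Chemistry: Hank 
Chemistry: Kate 
Economics: Eve  
Chemistry: Iris 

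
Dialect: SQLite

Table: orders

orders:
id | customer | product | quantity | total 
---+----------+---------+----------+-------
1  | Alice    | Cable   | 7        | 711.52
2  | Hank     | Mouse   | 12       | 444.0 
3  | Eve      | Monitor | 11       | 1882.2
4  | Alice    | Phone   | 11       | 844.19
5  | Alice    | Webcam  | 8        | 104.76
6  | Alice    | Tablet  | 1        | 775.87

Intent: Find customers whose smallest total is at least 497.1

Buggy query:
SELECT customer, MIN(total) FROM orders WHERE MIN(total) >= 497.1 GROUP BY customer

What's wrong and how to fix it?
Bug: MIN() in WHERE is a misuse of aggregate

Fix: Use HAVING for the per-group MIN condition

Corrected query:
SELECT customer, MIN(total) FROM orders GROUP BY customer HAVING MIN(total) >= 497.1

Result:
customer | MIN(total)
---------+-----------
Eve      | 1882.2    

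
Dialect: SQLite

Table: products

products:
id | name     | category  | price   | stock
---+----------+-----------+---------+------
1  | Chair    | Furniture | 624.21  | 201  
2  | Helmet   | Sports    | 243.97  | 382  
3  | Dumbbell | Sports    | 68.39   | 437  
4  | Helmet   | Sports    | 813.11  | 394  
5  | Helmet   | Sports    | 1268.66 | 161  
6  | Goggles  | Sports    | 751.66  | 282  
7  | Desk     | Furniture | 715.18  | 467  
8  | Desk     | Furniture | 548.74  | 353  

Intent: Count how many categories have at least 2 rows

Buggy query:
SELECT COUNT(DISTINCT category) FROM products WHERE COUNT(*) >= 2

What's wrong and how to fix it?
Bug: WHERE filters individual rows, not groups, so a group-level COUNT is invalid there

Fix: Use a subquery that GROUPs and filters with HAVING, then count its rows

Corrected query:
SELECT COUNT(*) FROM (SELECT category FROM products GROUP BY category HAVING COUNT(*) >= 2)

Result:
COUNT(*)
--------
2       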